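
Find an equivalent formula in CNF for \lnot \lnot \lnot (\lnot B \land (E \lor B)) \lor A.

B \lor \lnot E \lor A

\lnot \lnot \lnot (\lnot B \land (E \lor B)) \lor A
≡ \lnot (\lnot B \land (E \lor B)) \lor A   (double negation)
≡ \lnot \lnot B \lor \lnot (E \lor B) \lor A   (De Morgan)
≡ B \lor \lnot (E \lor B) \lor A   (double negation)
≡ B \lor (\lnot E \land \lnot B) \lor A   (De Morgan)
≡ (B \lor \lnot E \lor A) \land (B \lor \lnot B \lor A)   (distribute \lor over \land)
≡ B \lor \lnot E \lor A   (simplify)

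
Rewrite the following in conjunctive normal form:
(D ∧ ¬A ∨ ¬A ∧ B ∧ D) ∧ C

(D ∧ ¬A ∨ ¬A ∧ B ∧ D) ∧ C
≡ (D ∨ ¬A) ∧ (D ∨ B) ∧ (D ∨ D) ∧ (¬A ∨ ¬A) ∧ (¬A ∨ B) ∧ (¬A ∨ D) ∧ C   (distribute ∨ over ∧)
≡ D ∧ ¬A ∧ C   (simplify)

D ∧ ¬A ∧ C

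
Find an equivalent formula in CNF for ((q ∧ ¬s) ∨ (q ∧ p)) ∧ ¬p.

q ∧ (¬s ∨ p) ∧ ¬p

((q ∧ ¬s) ∨ (q ∧ p)) ∧ ¬p
≡ (q ∨ q) ∧ (q ∨ p) ∧ (¬s ∨ q) ∧ (¬s ∨ p) ∧ ¬p   (distribute ∨ over ∧)
≡ q ∧ (¬s ∨ p) ∧ ¬p   (simplify)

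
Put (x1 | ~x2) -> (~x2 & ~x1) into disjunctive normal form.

(x1 | ~x2) -> (~x2 & ~x1)
≡ ~(x1 | ~x2) | (~x2 & ~x1)   [eliminate ->]
≡ (~x1 & ~~x2) | (~x2 & ~x1)   [De Morgan]
≡ (~x1 & x2) | (~x2 & ~x1)   [double negation]

(~x1 & x2) | (~x2 & ~x1)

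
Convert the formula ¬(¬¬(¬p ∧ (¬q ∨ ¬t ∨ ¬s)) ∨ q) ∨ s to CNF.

¬(¬¬(¬p ∧ (¬q ∨ ¬t ∨ ¬s)) ∨ q) ∨ s
⇔ (¬¬¬(¬p ∧ (¬q ∨ ¬t ∨ ¬s)) ∧ ¬q) ∨ s   [De Morgan]
⇔ (¬(¬p ∧ (¬q ∨ ¬t ∨ ¬s)) ∧ ¬q) ∨ s   [double negation]
⇔ ((¬¬p ∨ ¬(¬q ∨ ¬t ∨ ¬s)) ∧ ¬q) ∨ s   [De Morgan]
⇔ ((p ∨ ¬(¬q ∨ ¬t ∨ ¬s)) ∧ ¬q) ∨ s   [double negation]
⇔ ((p ∨ (¬¬q ∧ ¬¬t ∧ ¬¬s)) ∧ ¬q) ∨ s   [De Morgan]
⇔ ((p ∨ (q ∧ ¬¬t ∧ ¬¬s)) ∧ ¬q) ∨ s   [double negation]
⇔ ((p ∨ (q ∧ t ∧ ¬¬s)) ∧ ¬q) ∨ s   [double negation]
⇔ ((p ∨ (q ∧ t ∧ s)) ∧ ¬q) ∨ s   [double negation]
⇔ (p ∨ q ∨ s) ∧ (p ∨ t ∨ s) ∧ (p ∨ s ∨ s) ∧ (¬q ∨ s)   [distribute ∨ over ∧]
⇔ (p ∨ s) ∧ (¬q ∨ s)   [simplify]

(p ∨ s) ∧ (¬q ∨ s)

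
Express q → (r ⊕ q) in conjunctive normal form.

¬q ∨ ¬r

q → (r ⊕ q)
≡ ¬q ∨ (r ⊕ q)   [eliminate →]
≡ ¬q ∨ ((r ∨ q) ∧ ¬(r ∧ q))   [expand ⊕]
≡ ¬q ∨ ((r ∨ q) ∧ (¬r ∨ ¬q))   [De Morgan]
≡ (¬q ∨ r ∨ q) ∧ (¬q ∨ ¬r ∨ ¬q)   [distribute ∨ over ∧]
≡ ¬q ∨ ¬r   [simplify]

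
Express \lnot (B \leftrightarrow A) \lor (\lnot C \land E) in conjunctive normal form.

\lnot (B \leftrightarrow A) \lor (\lnot C \land E)
≡ \lnot ((B \to A) \land (A \to B)) \lor (\lnot C \land E)   — eliminate \leftrightarrow
≡ \lnot ((\lnot B \lor A) \land (A \to B)) \lor (\lnot C \land E)   — eliminate \to
≡ \lnot ((\lnot B \lor A) \land (\lnot A \lor B)) \lor (\lnot C \land E)   — eliminate \to
≡ \lnot (\lnot B \lor A) \lor \lnot (\lnot A \lor B) \lor (\lnot C \land E)   — De Morgan
≡ (\lnot \lnot B \land \lnot A) \lor \lnot (\lnot A \lor B) \lor (\lnot C \land E)   — De Morgan
≡ (B \land \lnot A) \lor \lnot (\lnot A \lor B) \lor (\lnot C \land E)   — double negation
≡ (B \land \lnot A) \lor (\lnot \lnot A \land \lnot B) \lor (\lnot C \land E)   — De Morgan
≡ (B \land \lnot A) \lor (A \land \lnot B) \lor (\lnot C \land E)   — double negation
≡ (B \lor A \lor \lnot C) \land (B \lor A \lor E) \land (B \lor \lnot B \lor \lnot C) \land (B \lor \lnot B \lor E) \land (\lnot A \lor A \lor \lnot C) \land (\lnot A \lor A \lor E) \land (\lnot A \lor \lnot B \lor \lnot C) \land (\lnot A \lor \lnot B \lor E)   — distribute \lor over \land
≡ (B \lor A \lor \lnot C) \land (B \lor A \lor E) \land (\lnot A \lor \lnot B \lor \lnot C) \land (\lnot A \lor \lnot B \lor E)   — simplify

(B \lor A \lor \lnot C) \land (B \lor A \lor E) \land (\lnot A \lor \lnot B \lor \lnot C) \land (\lnot A \lor \lnot B \lor E)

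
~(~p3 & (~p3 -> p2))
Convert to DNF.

p3 | (~p3 & ~p2)

~(~p3 & (~p3 -> p2))
≡ ~(~p3 & (~~p3 | p2))   — eliminate ->
≡ ~~p3 | ~(~~p3 | p2)   — De Morgan
≡ p3 | ~(~~p3 | p2)   — double negation
≡ p3 | (~~~p3 & ~p2)   — De Morgan
≡ p3 | (~p3 & ~p2)   — double negation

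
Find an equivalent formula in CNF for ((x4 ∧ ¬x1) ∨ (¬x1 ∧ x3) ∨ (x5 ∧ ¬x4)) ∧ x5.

((x4 ∧ ¬x1) ∨ (¬x1 ∧ x3) ∨ (x5 ∧ ¬x4)) ∧ x5
≡ (x4 ∨ ¬x1 ∨ x5) ∧ (x4 ∨ ¬x1 ∨ ¬x4) ∧ (x4 ∨ x3 ∨ x5) ∧ (x4 ∨ x3 ∨ ¬x4) ∧ (¬x1 ∨ ¬x1 ∨ x5) ∧ (¬x1 ∨ ¬x1 ∨ ¬x4) ∧ (¬x1 ∨ x3 ∨ x5) ∧ (¬x1 ∨ x3 ∨ ¬x4) ∧ x5
≡ (¬x1 ∨ ¬x4) ∧ x5

(¬x1 ∨ ¬x4) ∧ x5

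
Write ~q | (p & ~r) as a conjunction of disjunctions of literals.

(~q | p) & (~q | ~r)

~q | (p & ~r)
= (~q | p) & (~q | ~r)   [distribute | over &]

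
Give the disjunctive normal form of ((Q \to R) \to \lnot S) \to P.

((Q \to R) \to \lnot S) \to P
≡ \lnot ((Q \to R) \to \lnot S) \lor P   (eliminate \to)
≡ \lnot (\lnot (Q \to R) \lor \lnot S) \lor P   (eliminate \to)
≡ \lnot (\lnot (\lnot Q \lor R) \lor \lnot S) \lor P   (eliminate \to)
≡ (\lnot \lnot (\lnot Q \lor R) \land \lnot \lnot S) \lor P   (De Morgan)
≡ ((\lnot Q \lor R) \land \lnot \lnot S) \lor P   (double negation)
≡ ((\lnot Q \lor R) \land S) \lor P   (double negation)
≡ (\lnot Q \land S) \lor (R \land S) \lor P   (distribute \land over \lor)

(\lnot Q \land S) \lor (R \land S) \lor P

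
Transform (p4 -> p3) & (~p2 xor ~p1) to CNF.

(p4 -> p3) & (~p2 xor ~p1)
≡ (~p4 | p3) & (~p2 xor ~p1)   (eliminate ->)
≡ (~p4 | p3) & (~p2 | ~p1) & ~(~p2 & ~p1)   (expand xor)
≡ (~p4 | p3) & (~p2 | ~p1) & (~~p2 | ~~p1)   (De Morgan)
≡ (~p4 | p3) & (~p2 | ~p1) & (p2 | ~~p1)   (double negation)
≡ (~p4 | p3) & (~p2 | ~p1) & (p2 | p1)   (double negation)

(~p4 | p3) & (~p2 | ~p1) & (p2 | p1)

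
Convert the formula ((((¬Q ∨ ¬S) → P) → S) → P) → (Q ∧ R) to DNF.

(¬Q ∧ ¬P) ∨ (¬S ∧ ¬P) ∨ (S ∧ ¬P) ∨ (Q ∧ R)

((((¬Q ∨ ¬S) → P) → S) → P) → (Q ∧ R)
≡ ¬((((¬Q ∨ ¬S) → P) → S) → P) ∨ (Q ∧ R)   [eliminate →]
≡ ¬(¬(((¬Q ∨ ¬S) → P) → S) ∨ P) ∨ (Q ∧ R)   [eliminate →]
≡ ¬(¬(¬((¬Q ∨ ¬S) → P) ∨ S) ∨ P) ∨ (Q ∧ R)   [eliminate →]
≡ ¬(¬(¬(¬(¬Q ∨ ¬S) ∨ P) ∨ S) ∨ P) ∨ (Q ∧ R)   [eliminate →]
≡ (¬¬(¬(¬(¬Q ∨ ¬S) ∨ P) ∨ S) ∧ ¬P) ∨ (Q ∧ R)   [De Morgan]
≡ ((¬(¬(¬Q ∨ ¬S) ∨ P) ∨ S) ∧ ¬P) ∨ (Q ∧ R)   [double negation]
≡ (((¬¬(¬Q ∨ ¬S) ∧ ¬P) ∨ S) ∧ ¬P) ∨ (Q ∧ R)   [De Morgan]
≡ ((((¬Q ∨ ¬S) ∧ ¬P) ∨ S) ∧ ¬P) ∨ (Q ∧ R)   [double negation]
≡ (¬Q ∧ ¬P ∧ ¬P) ∨ (¬S ∧ ¬P ∧ ¬P) ∨ (S ∧ ¬P) ∨ (Q ∧ R)   [distribute ∧ over ∨]
≡ (¬Q ∧ ¬P) ∨ (¬S ∧ ¬P) ∨ (S ∧ ¬P) ∨ (Q ∧ R)   [simplify]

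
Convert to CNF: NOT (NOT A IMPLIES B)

NOT (NOT A IMPLIES B)
⇔ NOT (NOT NOT A OR B)   [eliminate IMPLIES]
⇔ NOT NOT NOT A AND NOT B   [De Morgan]
⇔ NOT A AND NOT B   [double negation]

NOT A AND NOT B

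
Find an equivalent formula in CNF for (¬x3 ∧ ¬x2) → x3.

x3 ∨ x2

(¬x3 ∧ ¬x2) → x3
⇔ ¬(¬x3 ∧ ¬x2) ∨ x3   [eliminate →]
⇔ ¬¬x3 ∨ ¬¬x2 ∨ x3   [De Morgan]
⇔ x3 ∨ ¬¬x2 ∨ x3   [double negation]
⇔ x3 ∨ x2 ∨ x3   [double negation]
⇔ x3 ∨ x2   [simplify]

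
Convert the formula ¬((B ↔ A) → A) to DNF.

¬B ∧ ¬A

¬((B ↔ A) → A)
≡ ¬(¬(B ↔ A) ∨ A)   — eliminate →
≡ ¬(¬((B → A) ∧ (A → B)) ∨ A)   — eliminate ↔
≡ ¬(¬((¬B ∨ A) ∧ (A → B)) ∨ A)   — eliminate →
≡ ¬(¬((¬B ∨ A) ∧ (¬A ∨ B)) ∨ A)   — eliminate →
≡ ¬¬((¬B ∨ A) ∧ (¬A ∨ B)) ∧ ¬A   — De Morgan
≡ (¬B ∨ A) ∧ (¬A ∨ B) ∧ ¬A   — double negation
≡ (¬B ∧ ¬A ∧ ¬A) ∨ (¬B ∧ B ∧ ¬A) ∨ (A ∧ ¬A ∧ ¬A) ∨ (A ∧ B ∧ ¬A)   — distribute ∧ over ∨
≡ ¬B ∧ ¬A   — simplify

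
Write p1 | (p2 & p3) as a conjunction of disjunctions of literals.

(p1 | p2) & (p1 | p3)

p1 | (p2 & p3)
≡ (p1 | p2) & (p1 | p3)   [distribute | over &]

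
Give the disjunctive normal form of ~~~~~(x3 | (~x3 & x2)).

~~~~~(x3 | (~x3 & x2))
= ~~~(x3 | (~x3 & x2))   (double negation)
= ~(x3 | (~x3 & x2))   (double negation)
= ~x3 & ~(~x3 & x2)   (De Morgan)
= ~x3 & (~~x3 | ~x2)   (De Morgan)
= ~x3 & (x3 | ~x2)   (double negation)
= (~x3 & x3) | (~x3 & ~x2)   (distribute & over |)
= ~x3 & ~x2   (simplify)

~x3 & ~x2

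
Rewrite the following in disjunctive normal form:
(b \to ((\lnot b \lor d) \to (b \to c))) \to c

(b \land d \land \lnot c) \lor c

(b \to ((\lnot b \lor d) \to (b \to c))) \to c
⇔ \lnot (b \to ((\lnot b \lor d) \to (b \to c))) \lor c   (eliminate \to)
⇔ \lnot (\lnot b \lor ((\lnot b \lor d) \to (b \to c))) \lor c   (eliminate \to)
⇔ \lnot (\lnot b \lor \lnot (\lnot b \lor d) \lor (b \to c)) \lor c   (eliminate \to)
⇔ \lnot (\lnot b \lor \lnot (\lnot b \lor d) \lor \lnot b \lor c) \lor c   (eliminate \to)
⇔ (\lnot \lnot b \land \lnot \lnot (\lnot b \lor d) \land \lnot \lnot b \land \lnot c) \lor c   (De Morgan)
⇔ (b \land \lnot \lnot (\lnot b \lor d) \land \lnot \lnot b \land \lnot c) \lor c   (double negation)
⇔ (b \land (\lnot b \lor d) \land \lnot \lnot b \land \lnot c) \lor c   (double negation)
⇔ (b \land (\lnot b \lor d) \land b \land \lnot c) \lor c   (double negation)
⇔ (b \land \lnot b \land b \land \lnot c) \lor (b \land d \land b \land \lnot c) \lor c   (distribute \land over \lor)
⇔ (b \land d \land \lnot c) \lor c   (simplify)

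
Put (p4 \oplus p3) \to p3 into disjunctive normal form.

(\lnot p4 \land \lnot p3) \lor p3

(p4 \oplus p3) \to p3
≡ \lnot (p4 \oplus p3) \lor p3   (eliminate \to)
≡ \lnot ((p4 \land \lnot p3) \lor (\lnot p4 \land p3)) \lor p3   (expand \oplus)
≡ (\lnot (p4 \land \lnot p3) \land \lnot (\lnot p4 \land p3)) \lor p3   (De Morgan)
≡ ((\lnot p4 \lor \lnot \lnot p3) \land \lnot (\lnot p4 \land p3)) \lor p3   (De Morgan)
≡ ((\lnot p4 \lor p3) \land \lnot (\lnot p4 \land p3)) \lor p3   (double negation)
≡ ((\lnot p4 \lor p3) \land (\lnot \lnot p4 \lor \lnot p3)) \lor p3   (De Morgan)
≡ ((\lnot p4 \lor p3) \land (p4 \lor \lnot p3)) \lor p3   (double negation)
≡ (\lnot p4 \land p4) \lor (\lnot p4 \land \lnot p3) \lor (p3 \land p4) \lor (p3 \land \lnot p3) \lor p3   (distribute \land over \lor)
≡ (\lnot p4 \land \lnot p3) \lor p3   (simplify)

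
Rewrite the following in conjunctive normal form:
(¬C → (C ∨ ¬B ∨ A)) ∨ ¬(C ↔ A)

C ∨ ¬B ∨ A

(¬C → (C ∨ ¬B ∨ A)) ∨ ¬(C ↔ A)
≡ ¬¬C ∨ C ∨ ¬B ∨ A ∨ ¬(C ↔ A)   — eliminate →
≡ ¬¬C ∨ C ∨ ¬B ∨ A ∨ ¬((C → A) ∧ (A → C))   — eliminate ↔
≡ ¬¬C ∨ C ∨ ¬B ∨ A ∨ ¬((¬C ∨ A) ∧ (A → C))   — eliminate →
≡ ¬¬C ∨ C ∨ ¬B ∨ A ∨ ¬((¬C ∨ A) ∧ (¬A ∨ C))   — eliminate →
≡ C ∨ C ∨ ¬B ∨ A ∨ ¬((¬C ∨ A) ∧ (¬A ∨ C))   — double negation
≡ C ∨ C ∨ ¬B ∨ A ∨ ¬(¬C ∨ A) ∨ ¬(¬A ∨ C)   — De Morgan
≡ C ∨ C ∨ ¬B ∨ A ∨ (¬¬C ∧ ¬A) ∨ ¬(¬A ∨ C)   — De Morgan
≡ C ∨ C ∨ ¬B ∨ A ∨ (C ∧ ¬A) ∨ ¬(¬A ∨ C)   — double negation
≡ C ∨ C ∨ ¬B ∨ A ∨ (C ∧ ¬A) ∨ (¬¬A ∧ ¬C)   — De Morgan
≡ C ∨ C ∨ ¬B ∨ A ∨ (C ∧ ¬A) ∨ (A ∧ ¬C)   — double negation
≡ (C ∨ C ∨ ¬B ∨ A ∨ C ∨ A) ∧ (C ∨ C ∨ ¬B ∨ A ∨ C ∨ ¬C) ∧ (C ∨ C ∨ ¬B ∨ A ∨ ¬A ∨ A) ∧ (C ∨ C ∨ ¬B ∨ A ∨ ¬A ∨ ¬C)   — distribute ∨ over ∧
≡ C ∨ ¬B ∨ A   — simplify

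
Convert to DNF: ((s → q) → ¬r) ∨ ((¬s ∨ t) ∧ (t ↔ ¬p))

((s → q) → ¬r) ∨ ((¬s ∨ t) ∧ (t ↔ ¬p))
≡ ¬(s → q) ∨ ¬r ∨ ((¬s ∨ t) ∧ (t ↔ ¬p))   [eliminate →]
≡ ¬(¬s ∨ q) ∨ ¬r ∨ ((¬s ∨ t) ∧ (t ↔ ¬p))   [eliminate →]
≡ ¬(¬s ∨ q) ∨ ¬r ∨ ((¬s ∨ t) ∧ (t → ¬p) ∧ (¬p → t))   [eliminate ↔]
≡ ¬(¬s ∨ q) ∨ ¬r ∨ ((¬s ∨ t) ∧ (¬t ∨ ¬p) ∧ (¬p → t))   [eliminate →]
≡ ¬(¬s ∨ q) ∨ ¬r ∨ ((¬s ∨ t) ∧ (¬t ∨ ¬p) ∧ (¬¬p ∨ t))   [eliminate →]
≡ (¬¬s ∧ ¬q) ∨ ¬r ∨ ((¬s ∨ t) ∧ (¬t ∨ ¬p) ∧ (¬¬p ∨ t))   [De Morgan]
≡ (s ∧ ¬q) ∨ ¬r ∨ ((¬s ∨ t) ∧ (¬t ∨ ¬p) ∧ (¬¬p ∨ t))   [double negation]
≡ (s ∧ ¬q) ∨ ¬r ∨ ((¬s ∨ t) ∧ (¬t ∨ ¬p) ∧ (p ∨ t))   [double negation]
≡ (s ∧ ¬q) ∨ ¬r ∨ (¬s ∧ ¬t ∧ p) ∨ (¬s ∧ ¬t ∧ t) ∨ (¬s ∧ ¬p ∧ p) ∨ (¬s ∧ ¬p ∧ t) ∨ (t ∧ ¬t ∧ p) ∨ (t ∧ ¬t ∧ t) ∨ (t ∧ ¬p ∧ p) ∨ (t ∧ ¬p ∧ t)   [distribute ∧ over ∨]
≡ (s ∧ ¬q) ∨ ¬r ∨ (¬s ∧ ¬t ∧ p) ∨ (t ∧ ¬p)   [simplify]

(s ∧ ¬q) ∨ ¬r ∨ (¬s ∧ ¬t ∧ p) ∨ (t ∧ ¬p)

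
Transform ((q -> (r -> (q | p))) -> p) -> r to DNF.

(~q & ~p) | (~r & ~p) | (q & ~p) | r

((q -> (r -> (q | p))) -> p) -> r
≡ ~((q -> (r -> (q | p))) -> p) | r   [eliminate ->]
≡ ~(~(q -> (r -> (q | p))) | p) | r   [eliminate ->]
≡ ~(~(~q | (r -> (q | p))) | p) | r   [eliminate ->]
≡ ~(~(~q | ~r | q | p) | p) | r   [eliminate ->]
≡ (~~(~q | ~r | q | p) & ~p) | r   [De Morgan]
≡ ((~q | ~r | q | p) & ~p) | r   [double negation]
≡ (~q & ~p) | (~r & ~p) | (q & ~p) | (p & ~p) | r   [distribute & over |]
≡ (~q & ~p) | (~r & ~p) | (q & ~p) | r   [simplify]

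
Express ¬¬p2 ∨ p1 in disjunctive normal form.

p2 ∨ p1

¬¬p2 ∨ p1
= p2 ∨ p1   (double negation)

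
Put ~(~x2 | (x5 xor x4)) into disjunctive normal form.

(x2 & ~x5 & ~x4) | (x2 & x4 & x5)

~(~x2 | (x5 xor x4))
⇔ ~(~x2 | (x5 & ~x4) | (~x5 & x4))   [expand xor]
⇔ ~~x2 & ~(x5 & ~x4) & ~(~x5 & x4)   [De Morgan]
⇔ x2 & ~(x5 & ~x4) & ~(~x5 & x4)   [double negation]
⇔ x2 & (~x5 | ~~x4) & ~(~x5 & x4)   [De Morgan]
⇔ x2 & (~x5 | x4) & ~(~x5 & x4)   [double negation]
⇔ x2 & (~x5 | x4) & (~~x5 | ~x4)   [De Morgan]
⇔ x2 & (~x5 | x4) & (x5 | ~x4)   [double negation]
⇔ (x2 & ~x5 & x5) | (x2 & ~x5 & ~x4) | (x2 & x4 & x5) | (x2 & x4 & ~x4)   [distribute & over |]
⇔ (x2 & ~x5 & ~x4) | (x2 & x4 & x5)   [simplify]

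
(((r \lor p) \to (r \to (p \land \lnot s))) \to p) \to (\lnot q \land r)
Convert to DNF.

(((r \lor p) \to (r \to (p \land \lnot s))) \to p) \to (\lnot q \land r)
= \lnot (((r \lor p) \to (r \to (p \land \lnot s))) \to p) \lor (\lnot q \land r)   [eliminate \to]
= \lnot (\lnot ((r \lor p) \to (r \to (p \land \lnot s))) \lor p) \lor (\lnot q \land r)   [eliminate \to]
= \lnot (\lnot (\lnot (r \lor p) \lor (r \to (p \land \lnot s))) \lor p) \lor (\lnot q \land r)   [eliminate \to]
= \lnot (\lnot (\lnot (r \lor p) \lor \lnot r \lor (p \land \lnot s)) \lor p) \lor (\lnot q \land r)   [eliminate \to]
= (\lnot \lnot (\lnot (r \lor p) \lor \lnot r \lor (p \land \lnot s)) \land \lnot p) \lor (\lnot q \land r)   [De Morgan]
= ((\lnot (r \lor p) \lor \lnot r \lor (p \land \lnot s)) \land \lnot p) \lor (\lnot q \land r)   [double negation]
= (((\lnot r \land \lnot p) \lor \lnot r \lor (p \land \lnot s)) \land \lnot p) \lor (\lnot q \land r)   [De Morgan]
= (\lnot r \land \lnot p \land \lnot p) \lor (\lnot r \land \lnot p) \lor (p \land \lnot s \land \lnot p) \lor (\lnot q \land r)   [distribute \land over \lor]
= (\lnot r \land \lnot p) \lor (\lnot q \land r)   [simplify]

(\lnot r \land \lnot p) \lor (\lnot q \land r)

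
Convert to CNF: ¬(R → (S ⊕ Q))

R ∧ (¬S ∨ Q) ∧ (¬Q ∨ S)

¬(R → (S ⊕ Q))
= ¬(¬R ∨ (S ⊕ Q))
= ¬(¬R ∨ ((S ∨ Q) ∧ ¬(S ∧ Q)))
= ¬¬R ∧ ¬((S ∨ Q) ∧ ¬(S ∧ Q))
= R ∧ ¬((S ∨ Q) ∧ ¬(S ∧ Q))
= R ∧ (¬(S ∨ Q) ∨ ¬¬(S ∧ Q))
= R ∧ ((¬S ∧ ¬Q) ∨ ¬¬(S ∧ Q))
= R ∧ ((¬S ∧ ¬Q) ∨ (S ∧ Q))
= R ∧ (¬S ∨ S) ∧ (¬S ∨ Q) ∧ (¬Q ∨ S) ∧ (¬Q ∨ Q)
= R ∧ (¬S ∨ Q) ∧ (¬Q ∨ S)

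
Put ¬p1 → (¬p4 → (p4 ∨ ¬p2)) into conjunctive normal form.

¬p1 → (¬p4 → (p4 ∨ ¬p2))
≡ ¬¬p1 ∨ (¬p4 → (p4 ∨ ¬p2))   — eliminate →
≡ ¬¬p1 ∨ ¬¬p4 ∨ p4 ∨ ¬p2   — eliminate →
≡ p1 ∨ ¬¬p4 ∨ p4 ∨ ¬p2   — double negation
≡ p1 ∨ p4 ∨ p4 ∨ ¬p2   — double negation
≡ p1 ∨ p4 ∨ ¬p2   — simplify

p1 ∨ p4 ∨ ¬p2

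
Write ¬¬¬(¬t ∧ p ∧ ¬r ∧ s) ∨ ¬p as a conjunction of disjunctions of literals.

t ∨ ¬p ∨ r ∨ ¬s

¬¬¬(¬t ∧ p ∧ ¬r ∧ s) ∨ ¬p
= ¬(¬t ∧ p ∧ ¬r ∧ s) ∨ ¬p   [double negation]
= ¬¬t ∨ ¬p ∨ ¬¬r ∨ ¬s ∨ ¬p   [De Morgan]
= t ∨ ¬p ∨ ¬¬r ∨ ¬s ∨ ¬p   [double negation]
= t ∨ ¬p ∨ r ∨ ¬s ∨ ¬p   [double negation]
= t ∨ ¬p ∨ r ∨ ¬s   [simplify]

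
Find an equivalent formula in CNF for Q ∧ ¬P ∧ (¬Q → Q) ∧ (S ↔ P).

Q ∧ ¬P ∧ (¬Q → Q) ∧ (S ↔ P)
= Q ∧ ¬P ∧ (¬¬Q ∨ Q) ∧ (S ↔ P)   — eliminate →
= Q ∧ ¬P ∧ (¬¬Q ∨ Q) ∧ (S → P) ∧ (P → S)   — eliminate ↔
= Q ∧ ¬P ∧ (¬¬Q ∨ Q) ∧ (¬S ∨ P) ∧ (P → S)   — eliminate →
= Q ∧ ¬P ∧ (¬¬Q ∨ Q) ∧ (¬S ∨ P) ∧ (¬P ∨ S)   — eliminate →
= Q ∧ ¬P ∧ (Q ∨ Q) ∧ (¬S ∨ P) ∧ (¬P ∨ S)   — double negation
= Q ∧ ¬P ∧ (¬S ∨ P)   — simplify

Q ∧ ¬P ∧ (¬S ∨ P)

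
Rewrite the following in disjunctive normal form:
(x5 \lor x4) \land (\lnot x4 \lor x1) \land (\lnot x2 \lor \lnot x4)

(x5 \land \lnot x4) \lor (x5 \land x1 \land \lnot x2) \lor (x4 \land x1 \land \lnot x2)

(x5 \lor x4) \land (\lnot x4 \lor x1) \land (\lnot x2 \lor \lnot x4)
≡ (x5 \land \lnot x4 \land \lnot x2) \lor (x5 \land \lnot x4 \land \lnot x4) \lor (x5 \land x1 \land \lnot x2) \lor (x5 \land x1 \land \lnot x4) \lor (x4 \land \lnot x4 \land \lnot x2) \lor (x4 \land \lnot x4 \land \lnot x4) \lor (x4 \land x1 \land \lnot x2) \lor (x4 \land x1 \land \lnot x4)   — distribute \land over \lor
≡ (x5 \land \lnot x4) \lor (x5 \land x1 \land \lnot x2) \lor (x4 \land x1 \land \lnot x2)   — simplify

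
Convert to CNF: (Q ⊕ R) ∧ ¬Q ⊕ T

(Q ∨ R ∨ T) ∧ (¬Q ∨ T) ∧ (¬R ∨ Q ∨ ¬T)

(Q ⊕ R) ∧ ¬Q ⊕ T
≡ ((Q ⊕ R) ∧ ¬Q ∨ T) ∧ ¬((Q ⊕ R) ∧ ¬Q ∧ T)   (expand ⊕)
≡ ((Q ∨ R) ∧ ¬(Q ∧ R) ∧ ¬Q ∨ T) ∧ ¬((Q ⊕ R) ∧ ¬Q ∧ T)   (expand ⊕)
≡ ((Q ∨ R) ∧ ¬(Q ∧ R) ∧ ¬Q ∨ T) ∧ ¬((Q ∨ R) ∧ ¬(Q ∧ R) ∧ ¬Q ∧ T)   (expand ⊕)
≡ ((Q ∨ R) ∧ (¬Q ∨ ¬R) ∧ ¬Q ∨ T) ∧ ¬((Q ∨ R) ∧ ¬(Q ∧ R) ∧ ¬Q ∧ T)   (De Morgan)
≡ ((Q ∨ R) ∧ (¬Q ∨ ¬R) ∧ ¬Q ∨ T) ∧ (¬(Q ∨ R) ∨ ¬¬(Q ∧ R) ∨ ¬¬Q ∨ ¬T)   (De Morgan)
≡ ((Q ∨ R) ∧ (¬Q ∨ ¬R) ∧ ¬Q ∨ T) ∧ (¬Q ∧ ¬R ∨ ¬¬(Q ∧ R) ∨ ¬¬Q ∨ ¬T)   (De Morgan)
≡ ((Q ∨ R) ∧ (¬Q ∨ ¬R) ∧ ¬Q ∨ T) ∧ (¬Q ∧ ¬R ∨ Q ∧ R ∨ ¬¬Q ∨ ¬T)   (double negation)
≡ ((Q ∨ R) ∧ (¬Q ∨ ¬R) ∧ ¬Q ∨ T) ∧ (¬Q ∧ ¬R ∨ Q ∧ R ∨ Q ∨ ¬T)   (double negation)
≡ (Q ∨ R ∨ T) ∧ (¬Q ∨ ¬R ∨ T) ∧ (¬Q ∨ T) ∧ (¬Q ∨ Q ∨ Q ∨ ¬T) ∧ (¬Q ∨ R ∨ Q ∨ ¬T) ∧ (¬R ∨ Q ∨ Q ∨ ¬T) ∧ (¬R ∨ R ∨ Q ∨ ¬T)   (distribute ∨ over ∧)
≡ (Q ∨ R ∨ T) ∧ (¬Q ∨ T) ∧ (¬R ∨ Q ∨ ¬T)   (simplify)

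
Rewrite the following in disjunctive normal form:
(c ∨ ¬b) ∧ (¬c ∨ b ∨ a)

(c ∨ ¬b) ∧ (¬c ∨ b ∨ a)
≡ c ∧ ¬c ∨ c ∧ b ∨ c ∧ a ∨ ¬b ∧ ¬c ∨ ¬b ∧ b ∨ ¬b ∧ a   [distribute ∧ over ∨]
≡ c ∧ b ∨ c ∧ a ∨ ¬b ∧ ¬c ∨ ¬b ∧ a   [simplify]

c ∧ b ∨ c ∧ a ∨ ¬b ∧ ¬c ∨ ¬b ∧ a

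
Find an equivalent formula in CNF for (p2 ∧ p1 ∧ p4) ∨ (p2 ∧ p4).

(p2 ∧ p1 ∧ p4) ∨ (p2 ∧ p4)
= (p2 ∨ p2) ∧ (p2 ∨ p4) ∧ (p1 ∨ p2) ∧ (p1 ∨ p4) ∧ (p4 ∨ p2) ∧ (p4 ∨ p4)
= p2 ∧ p4

p2 ∧ p4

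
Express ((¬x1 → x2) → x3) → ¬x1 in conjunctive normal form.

((¬x1 → x2) → x3) → ¬x1
≡ ¬((¬x1 → x2) → x3) ∨ ¬x1   [eliminate →]
≡ ¬(¬(¬x1 → x2) ∨ x3) ∨ ¬x1   [eliminate →]
≡ ¬(¬(¬¬x1 ∨ x2) ∨ x3) ∨ ¬x1   [eliminate →]
≡ (¬¬(¬¬x1 ∨ x2) ∧ ¬x3) ∨ ¬x1   [De Morgan]
≡ ((¬¬x1 ∨ x2) ∧ ¬x3) ∨ ¬x1   [double negation]
≡ ((x1 ∨ x2) ∧ ¬x3) ∨ ¬x1   [double negation]
≡ (x1 ∨ x2 ∨ ¬x1) ∧ (¬x3 ∨ ¬x1)   [distribute ∨ over ∧]
≡ ¬x3 ∨ ¬x1   [simplify]

¬x3 ∨ ¬x1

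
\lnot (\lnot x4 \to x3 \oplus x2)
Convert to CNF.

\lnot (\lnot x4 \to x3 \oplus x2)
≡ \lnot (\lnot \lnot x4 \lor (x3 \oplus x2))   — eliminate \to
≡ \lnot (\lnot \lnot x4 \lor (x3 \lor x2) \land \lnot (x3 \land x2))   — expand \oplus
≡ \lnot \lnot \lnot x4 \land \lnot ((x3 \lor x2) \land \lnot (x3 \land x2))   — De Morgan
≡ \lnot x4 \land \lnot ((x3 \lor x2) \land \lnot (x3 \land x2))   — double negation
≡ \lnot x4 \land (\lnot (x3 \lor x2) \lor \lnot \lnot (x3 \land x2))   — De Morgan
≡ \lnot x4 \land (\lnot x3 \land \lnot x2 \lor \lnot \lnot (x3 \land x2))   — De Morgan
≡ \lnot x4 \land (\lnot x3 \land \lnot x2 \lor x3 \land x2)   — double negation
≡ \lnot x4 \land (\lnot x3 \lor x3) \land (\lnot x3 \lor x2) \land (\lnot x2 \lor x3) \land (\lnot x2 \lor x2)   — distribute \lor over \land
≡ \lnot x4 \land (\lnot x3 \lor x2) \land (\lnot x2 \lor x3)   — simplify

\lnot x4 \land (\lnot x3 \lor x2) \land (\lnot x2 \lor x3)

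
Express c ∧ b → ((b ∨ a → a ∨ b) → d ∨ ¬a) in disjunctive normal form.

¬c ∨ ¬b ∨ d ∨ ¬a

c ∧ b → ((b ∨ a → a ∨ b) → d ∨ ¬a)
= ¬(c ∧ b) ∨ ((b ∨ a → a ∨ b) → d ∨ ¬a)   [eliminate →]
= ¬(c ∧ b) ∨ ¬(b ∨ a → a ∨ b) ∨ d ∨ ¬a   [eliminate →]
= ¬(c ∧ b) ∨ ¬(¬(b ∨ a) ∨ a ∨ b) ∨ d ∨ ¬a   [eliminate →]
= ¬c ∨ ¬b ∨ ¬(¬(b ∨ a) ∨ a ∨ b) ∨ d ∨ ¬a   [De Morgan]
= ¬c ∨ ¬b ∨ ¬¬(b ∨ a) ∧ ¬a ∧ ¬b ∨ d ∨ ¬a   [De Morgan]
= ¬c ∨ ¬b ∨ (b ∨ a) ∧ ¬a ∧ ¬b ∨ d ∨ ¬a   [double negation]
= ¬c ∨ ¬b ∨ b ∧ ¬a ∧ ¬b ∨ a ∧ ¬a ∧ ¬b ∨ d ∨ ¬a   [distribute ∧ over ∨]
= ¬c ∨ ¬b ∨ d ∨ ¬a   [simplify]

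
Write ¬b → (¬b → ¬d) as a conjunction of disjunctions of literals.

¬b → (¬b → ¬d)
⇔ ¬¬b ∨ (¬b → ¬d)   (eliminate →)
⇔ ¬¬b ∨ ¬¬b ∨ ¬d   (eliminate →)
⇔ b ∨ ¬¬b ∨ ¬d   (double negation)
⇔ b ∨ b ∨ ¬d   (double negation)
⇔ b ∨ ¬d   (simplify)

b ∨ ¬d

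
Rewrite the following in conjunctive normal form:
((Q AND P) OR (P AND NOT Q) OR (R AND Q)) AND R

(Q OR P) AND R

((Q AND P) OR (P AND NOT Q) OR (R AND Q)) AND R
≡ (Q OR P OR R) AND (Q OR P OR Q) AND (Q OR NOT Q OR R) AND (Q OR NOT Q OR Q) AND (P OR P OR R) AND (P OR P OR Q) AND (P OR NOT Q OR R) AND (P OR NOT Q OR Q) AND R   [distribute OR over AND]
≡ (Q OR P) AND R   [simplify]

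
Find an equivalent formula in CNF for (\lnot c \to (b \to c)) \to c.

(\lnot c \to (b \to c)) \to c
≡ \lnot (\lnot c \to (b \to c)) \lor c   — eliminate \to
≡ \lnot (\lnot \lnot c \lor (b \to c)) \lor c   — eliminate \to
≡ \lnot (\lnot \lnot c \lor \lnot b \lor c) \lor c   — eliminate \to
≡ (\lnot \lnot \lnot c \land \lnot \lnot b \land \lnot c) \lor c   — De Morgan
≡ (\lnot c \land \lnot \lnot b \land \lnot c) \lor c   — double negation
≡ (\lnot c \land b \land \lnot c) \lor c   — double negation
≡ (\lnot c \lor c) \land (b \lor c) \land (\lnot c \lor c)   — distribute \lor over \land
≡ b \lor c   — simplify

b \lor c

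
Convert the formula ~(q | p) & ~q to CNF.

~(q | p) & ~q
= ~q & ~p & ~q
= ~q & ~p

~q & ~p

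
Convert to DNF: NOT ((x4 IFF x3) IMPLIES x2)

NOT ((x4 IFF x3) IMPLIES x2)
≡ NOT (NOT (x4 IFF x3) OR x2)   (eliminate IMPLIES)
≡ NOT (NOT ((x4 IMPLIES x3) AND (x3 IMPLIES x4)) OR x2)   (eliminate IFF)
≡ NOT (NOT ((NOT x4 OR x3) AND (x3 IMPLIES x4)) OR x2)   (eliminate IMPLIES)
≡ NOT (NOT ((NOT x4 OR x3) AND (NOT x3 OR x4)) OR x2)   (eliminate IMPLIES)
≡ NOT NOT ((NOT x4 OR x3) AND (NOT x3 OR x4)) AND NOT x2   (De Morgan)
≡ (NOT x4 OR x3) AND (NOT x3 OR x4) AND NOT x2   (double negation)
≡ (NOT x4 AND NOT x3 AND NOT x2) OR (NOT x4 AND x4 AND NOT x2) OR (x3 AND NOT x3 AND NOT x2) OR (x3 AND x4 AND NOT x2)   (distribute AND over OR)
≡ (NOT x4 AND NOT x3 AND NOT x2) OR (x3 AND x4 AND NOT x2)   (simplify)

(NOT x4 AND NOT x3 AND NOT x2) OR (x3 AND x4 AND NOT x2)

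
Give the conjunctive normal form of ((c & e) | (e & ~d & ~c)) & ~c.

((c & e) | (e & ~d & ~c)) & ~c
⇔ (c | e) & (c | ~d) & (c | ~c) & (e | e) & (e | ~d) & (e | ~c) & ~c   [distribute | over &]
⇔ (c | ~d) & e & ~c   [simplify]

(c | ~d) & e & ~c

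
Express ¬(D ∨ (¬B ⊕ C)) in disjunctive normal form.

(¬D ∧ B ∧ ¬C) ∨ (¬D ∧ C ∧ ¬B)

¬(D ∨ (¬B ⊕ C))
⇔ ¬(D ∨ (¬B ∧ ¬C) ∨ (¬¬B ∧ C))   [expand ⊕]
⇔ ¬D ∧ ¬(¬B ∧ ¬C) ∧ ¬(¬¬B ∧ C)   [De Morgan]
⇔ ¬D ∧ (¬¬B ∨ ¬¬C) ∧ ¬(¬¬B ∧ C)   [De Morgan]
⇔ ¬D ∧ (B ∨ ¬¬C) ∧ ¬(¬¬B ∧ C)   [double negation]
⇔ ¬D ∧ (B ∨ C) ∧ ¬(¬¬B ∧ C)   [double negation]
⇔ ¬D ∧ (B ∨ C) ∧ (¬¬¬B ∨ ¬C)   [De Morgan]
⇔ ¬D ∧ (B ∨ C) ∧ (¬B ∨ ¬C)   [double negation]
⇔ (¬D ∧ B ∧ ¬B) ∨ (¬D ∧ B ∧ ¬C) ∨ (¬D ∧ C ∧ ¬B) ∨ (¬D ∧ C ∧ ¬C)   [distribute ∧ over ∨]
⇔ (¬D ∧ B ∧ ¬C) ∨ (¬D ∧ C ∧ ¬B)   [simplify]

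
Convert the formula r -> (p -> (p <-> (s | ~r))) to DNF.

~r | ~p | (s & p)

r -> (p -> (p <-> (s | ~r)))
⇔ ~r | (p -> (p <-> (s | ~r)))   (eliminate ->)
⇔ ~r | ~p | (p <-> (s | ~r))   (eliminate ->)
⇔ ~r | ~p | ((p -> (s | ~r)) & ((s | ~r) -> p))   (eliminate <->)
⇔ ~r | ~p | ((~p | s | ~r) & ((s | ~r) -> p))   (eliminate ->)
⇔ ~r | ~p | ((~p | s | ~r) & (~(s | ~r) | p))   (eliminate ->)
⇔ ~r | ~p | ((~p | s | ~r) & ((~s & ~~r) | p))   (De Morgan)
⇔ ~r | ~p | ((~p | s | ~r) & ((~s & r) | p))   (double negation)
⇔ ~r | ~p | (~p & ~s & r) | (~p & p) | (s & ~s & r) | (s & p) | (~r & ~s & r) | (~r & p)   (distribute & over |)
⇔ ~r | ~p | (s & p)   (simplify)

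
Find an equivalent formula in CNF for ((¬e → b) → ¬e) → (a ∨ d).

((¬e → b) → ¬e) → (a ∨ d)
⇔ ¬((¬e → b) → ¬e) ∨ a ∨ d   — eliminate →
⇔ ¬(¬(¬e → b) ∨ ¬e) ∨ a ∨ d   — eliminate →
⇔ ¬(¬(¬¬e ∨ b) ∨ ¬e) ∨ a ∨ d   — eliminate →
⇔ (¬¬(¬¬e ∨ b) ∧ ¬¬e) ∨ a ∨ d   — De Morgan
⇔ ((¬¬e ∨ b) ∧ ¬¬e) ∨ a ∨ d   — double negation
⇔ ((e ∨ b) ∧ ¬¬e) ∨ a ∨ d   — double negation
⇔ ((e ∨ b) ∧ e) ∨ a ∨ d   — double negation
⇔ (e ∨ b ∨ a ∨ d) ∧ (e ∨ a ∨ d)   — distribute ∨ over ∧
⇔ e ∨ a ∨ d   — simplify

e ∨ a ∨ d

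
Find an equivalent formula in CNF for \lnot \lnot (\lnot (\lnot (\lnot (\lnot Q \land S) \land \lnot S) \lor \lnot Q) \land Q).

\lnot S \land Q

\lnot \lnot (\lnot (\lnot (\lnot (\lnot Q \land S) \land \lnot S) \lor \lnot Q) \land Q)
≡ \lnot (\lnot (\lnot (\lnot Q \land S) \land \lnot S) \lor \lnot Q) \land Q   — double negation
≡ \lnot \lnot (\lnot (\lnot Q \land S) \land \lnot S) \land \lnot \lnot Q \land Q   — De Morgan
≡ \lnot (\lnot Q \land S) \land \lnot S \land \lnot \lnot Q \land Q   — double negation
≡ (\lnot \lnot Q \lor \lnot S) \land \lnot S \land \lnot \lnot Q \land Q   — De Morgan
≡ (Q \lor \lnot S) \land \lnot S \land \lnot \lnot Q \land Q   — double negation
≡ (Q \lor \lnot S) \land \lnot S \land Q \land Q   — double negation
≡ \lnot S \land Q   — simplify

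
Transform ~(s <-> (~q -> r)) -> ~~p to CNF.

(~s | q | r | p) & (~q | s | p) & (~r | s | p)

~(s <-> (~q -> r)) -> ~~p
⇔ ~~(s <-> (~q -> r)) | ~~p   [eliminate ->]
⇔ ~~((s -> (~q -> r)) & ((~q -> r) -> s)) | ~~p   [eliminate <->]
⇔ ~~((~s | (~q -> r)) & ((~q -> r) -> s)) | ~~p   [eliminate ->]
⇔ ~~((~s | ~~q | r) & ((~q -> r) -> s)) | ~~p   [eliminate ->]
⇔ ~~((~s | ~~q | r) & (~(~q -> r) | s)) | ~~p   [eliminate ->]
⇔ ~~((~s | ~~q | r) & (~(~~q | r) | s)) | ~~p   [eliminate ->]
⇔ ((~s | ~~q | r) & (~(~~q | r) | s)) | ~~p   [double negation]
⇔ ((~s | q | r) & (~(~~q | r) | s)) | ~~p   [double negation]
⇔ ((~s | q | r) & ((~~~q & ~r) | s)) | ~~p   [De Morgan]
⇔ ((~s | q | r) & ((~q & ~r) | s)) | ~~p   [double negation]
⇔ ((~s | q | r) & ((~q & ~r) | s)) | p   [double negation]
⇔ (~s | q | r | p) & (~q | s | p) & (~r | s | p)   [distribute | over &]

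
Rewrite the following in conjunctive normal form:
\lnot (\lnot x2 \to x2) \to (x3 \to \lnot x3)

\lnot (\lnot x2 \to x2) \to (x3 \to \lnot x3)
≡ \lnot \lnot (\lnot x2 \to x2) \lor (x3 \to \lnot x3)   [eliminate \to]
≡ \lnot \lnot (\lnot \lnot x2 \lor x2) \lor (x3 \to \lnot x3)   [eliminate \to]
≡ \lnot \lnot (\lnot \lnot x2 \lor x2) \lor \lnot x3 \lor \lnot x3   [eliminate \to]
≡ \lnot \lnot x2 \lor x2 \lor \lnot x3 \lor \lnot x3   [double negation]
≡ x2 \lor x2 \lor \lnot x3 \lor \lnot x3   [double negation]
≡ x2 \lor \lnot x3   [simplify]

x2 \lor \lnot x3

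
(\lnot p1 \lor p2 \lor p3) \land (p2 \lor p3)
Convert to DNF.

(\lnot p1 \lor p2 \lor p3) \land (p2 \lor p3)
⇔ (\lnot p1 \land p2) \lor (\lnot p1 \land p3) \lor (p2 \land p2) \lor (p2 \land p3) \lor (p3 \land p2) \lor (p3 \land p3)   (distribute \land over \lor)
⇔ p2 \lor p3   (simplify)

p2 \lor p3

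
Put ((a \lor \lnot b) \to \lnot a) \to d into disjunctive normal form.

((a \lor \lnot b) \to \lnot a) \to d
⇔ \lnot ((a \lor \lnot b) \to \lnot a) \lor d
⇔ \lnot (\lnot (a \lor \lnot b) \lor \lnot a) \lor d
⇔ (\lnot \lnot (a \lor \lnot b) \land \lnot \lnot a) \lor d
⇔ ((a \lor \lnot b) \land \lnot \lnot a) \lor d
⇔ ((a \lor \lnot b) \land a) \lor d
⇔ (a \land a) \lor (\lnot b \land a) \lor d
⇔ a \lor d

a \lor d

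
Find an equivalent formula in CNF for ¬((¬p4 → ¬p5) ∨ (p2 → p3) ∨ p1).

¬p4 ∧ p5 ∧ p2 ∧ ¬p3 ∧ ¬p1

¬((¬p4 → ¬p5) ∨ (p2 → p3) ∨ p1)
≡ ¬(¬¬p4 ∨ ¬p5 ∨ (p2 → p3) ∨ p1)   — eliminate →
≡ ¬(¬¬p4 ∨ ¬p5 ∨ ¬p2 ∨ p3 ∨ p1)   — eliminate →
≡ ¬¬¬p4 ∧ ¬¬p5 ∧ ¬¬p2 ∧ ¬p3 ∧ ¬p1   — De Morgan
≡ ¬p4 ∧ ¬¬p5 ∧ ¬¬p2 ∧ ¬p3 ∧ ¬p1   — double negation
≡ ¬p4 ∧ p5 ∧ ¬¬p2 ∧ ¬p3 ∧ ¬p1   — double negation
≡ ¬p4 ∧ p5 ∧ p2 ∧ ¬p3 ∧ ¬p1   — double negation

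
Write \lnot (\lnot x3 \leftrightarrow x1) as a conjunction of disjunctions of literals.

\lnot (\lnot x3 \leftrightarrow x1)
≡ \lnot ((\lnot x3 \to x1) \land (x1 \to \lnot x3))   [eliminate \leftrightarrow]
≡ \lnot ((\lnot \lnot x3 \lor x1) \land (x1 \to \lnot x3))   [eliminate \to]
≡ \lnot ((\lnot \lnot x3 \lor x1) \land (\lnot x1 \lor \lnot x3))   [eliminate \to]
≡ \lnot (\lnot \lnot x3 \lor x1) \lor \lnot (\lnot x1 \lor \lnot x3)   [De Morgan]
≡ (\lnot \lnot \lnot x3 \land \lnot x1) \lor \lnot (\lnot x1 \lor \lnot x3)   [De Morgan]
≡ (\lnot x3 \land \lnot x1) \lor \lnot (\lnot x1 \lor \lnot x3)   [double negation]
≡ (\lnot x3 \land \lnot x1) \lor (\lnot \lnot x1 \land \lnot \lnot x3)   [De Morgan]
≡ (\lnot x3 \land \lnot x1) \lor (x1 \land \lnot \lnot x3)   [double negation]
≡ (\lnot x3 \land \lnot x1) \lor (x1 \land x3)   [double negation]
≡ (\lnot x3 \lor x1) \land (\lnot x3 \lor x3) \land (\lnot x1 \lor x1) \land (\lnot x1 \lor x3)   [distribute \lor over \land]
≡ (\lnot x3 \lor x1) \land (\lnot x1 \lor x3)   [simplify]

(\lnot x3 \lor x1) \land (\lnot x1 \lor x3)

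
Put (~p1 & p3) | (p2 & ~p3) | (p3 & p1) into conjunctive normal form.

p3 | p2

(~p1 & p3) | (p2 & ~p3) | (p3 & p1)
≡ (~p1 | p2 | p3) & (~p1 | p2 | p1) & (~p1 | ~p3 | p3) & (~p1 | ~p3 | p1) & (p3 | p2 | p3) & (p3 | p2 | p1) & (p3 | ~p3 | p3) & (p3 | ~p3 | p1)   (distribute | over &)
≡ p3 | p2   (simplify)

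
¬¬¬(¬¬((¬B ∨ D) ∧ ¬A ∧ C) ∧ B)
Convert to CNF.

¬D ∨ A ∨ ¬C ∨ ¬B

¬¬¬(¬¬((¬B ∨ D) ∧ ¬A ∧ C) ∧ B)
= ¬(¬¬((¬B ∨ D) ∧ ¬A ∧ C) ∧ B)   [double negation]
= ¬¬¬((¬B ∨ D) ∧ ¬A ∧ C) ∨ ¬B   [De Morgan]
= ¬((¬B ∨ D) ∧ ¬A ∧ C) ∨ ¬B   [double negation]
= ¬(¬B ∨ D) ∨ ¬¬A ∨ ¬C ∨ ¬B   [De Morgan]
= ¬¬B ∧ ¬D ∨ ¬¬A ∨ ¬C ∨ ¬B   [De Morgan]
= B ∧ ¬D ∨ ¬¬A ∨ ¬C ∨ ¬B   [double negation]
= B ∧ ¬D ∨ A ∨ ¬C ∨ ¬B   [double negation]
= (B ∨ A ∨ ¬C ∨ ¬B) ∧ (¬D ∨ A ∨ ¬C ∨ ¬B)   [distribute ∨ over ∧]
= ¬D ∨ A ∨ ¬C ∨ ¬B   [simplify]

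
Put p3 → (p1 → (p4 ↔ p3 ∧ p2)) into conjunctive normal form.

p3 → (p1 → (p4 ↔ p3 ∧ p2))
≡ ¬p3 ∨ (p1 → (p4 ↔ p3 ∧ p2))
≡ ¬p3 ∨ ¬p1 ∨ (p4 ↔ p3 ∧ p2)
≡ ¬p3 ∨ ¬p1 ∨ (p4 → p3 ∧ p2) ∧ (p3 ∧ p2 → p4)
≡ ¬p3 ∨ ¬p1 ∨ (¬p4 ∨ p3 ∧ p2) ∧ (p3 ∧ p2 → p4)
≡ ¬p3 ∨ ¬p1 ∨ (¬p4 ∨ p3 ∧ p2) ∧ (¬(p3 ∧ p2) ∨ p4)
≡ ¬p3 ∨ ¬p1 ∨ (¬p4 ∨ p3 ∧ p2) ∧ (¬p3 ∨ ¬p2 ∨ p4)
≡ (¬p3 ∨ ¬p1 ∨ ¬p4 ∨ p3) ∧ (¬p3 ∨ ¬p1 ∨ ¬p4 ∨ p2) ∧ (¬p3 ∨ ¬p1 ∨ ¬p3 ∨ ¬p2 ∨ p4)
≡ (¬p3 ∨ ¬p1 ∨ ¬p4 ∨ p2) ∧ (¬p3 ∨ ¬p1 ∨ ¬p2 ∨ p4)

(¬p3 ∨ ¬p1 ∨ ¬p4 ∨ p2) ∧ (¬p3 ∨ ¬p1 ∨ ¬p2 ∨ p4)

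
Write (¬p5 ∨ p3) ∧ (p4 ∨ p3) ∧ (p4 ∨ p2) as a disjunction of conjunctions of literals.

(¬p5 ∨ p3) ∧ (p4 ∨ p3) ∧ (p4 ∨ p2)
≡ (¬p5 ∧ p4 ∧ p4) ∨ (¬p5 ∧ p4 ∧ p2) ∨ (¬p5 ∧ p3 ∧ p4) ∨ (¬p5 ∧ p3 ∧ p2) ∨ (p3 ∧ p4 ∧ p4) ∨ (p3 ∧ p4 ∧ p2) ∨ (p3 ∧ p3 ∧ p4) ∨ (p3 ∧ p3 ∧ p2)   — distribute ∧ over ∨
≡ (¬p5 ∧ p4) ∨ (p3 ∧ p4) ∨ (p3 ∧ p2)   — simplify

(¬p5 ∧ p4) ∨ (p3 ∧ p4) ∨ (p3 ∧ p2)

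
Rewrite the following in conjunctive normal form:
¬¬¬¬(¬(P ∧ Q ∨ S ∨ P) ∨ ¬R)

(¬S ∨ ¬R) ∧ (¬P ∨ ¬R)

¬¬¬¬(¬(P ∧ Q ∨ S ∨ P) ∨ ¬R)
≡ ¬¬(¬(P ∧ Q ∨ S ∨ P) ∨ ¬R)
≡ ¬(P ∧ Q ∨ S ∨ P) ∨ ¬R
≡ ¬(P ∧ Q) ∧ ¬S ∧ ¬P ∨ ¬R
≡ (¬P ∨ ¬Q) ∧ ¬S ∧ ¬P ∨ ¬R
≡ (¬P ∨ ¬Q ∨ ¬R) ∧ (¬S ∨ ¬R) ∧ (¬P ∨ ¬R)
≡ (¬S ∨ ¬R) ∧ (¬P ∨ ¬R)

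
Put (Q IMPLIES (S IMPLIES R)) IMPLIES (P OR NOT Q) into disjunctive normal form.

(Q AND S AND NOT R) OR P OR NOT Q

(Q IMPLIES (S IMPLIES R)) IMPLIES (P OR NOT Q)
⇔ NOT (Q IMPLIES (S IMPLIES R)) OR P OR NOT Q   (eliminate IMPLIES)
⇔ NOT (NOT Q OR (S IMPLIES R)) OR P OR NOT Q   (eliminate IMPLIES)
⇔ NOT (NOT Q OR NOT S OR R) OR P OR NOT Q   (eliminate IMPLIES)
⇔ (NOT NOT Q AND NOT NOT S AND NOT R) OR P OR NOT Q   (De Morgan)
⇔ (Q AND NOT NOT S AND NOT R) OR P OR NOT Q   (double negation)
⇔ (Q AND S AND NOT R) OR P OR NOT Q   (double negation)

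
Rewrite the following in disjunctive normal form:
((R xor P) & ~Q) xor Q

((R xor P) & ~Q) xor Q
⇔ ((R xor P) & ~Q & ~Q) | (~((R xor P) & ~Q) & Q)
⇔ (((R & ~P) | (~R & P)) & ~Q & ~Q) | (~((R xor P) & ~Q) & Q)
⇔ (((R & ~P) | (~R & P)) & ~Q & ~Q) | (~(((R & ~P) | (~R & P)) & ~Q) & Q)
⇔ (((R & ~P) | (~R & P)) & ~Q & ~Q) | ((~((R & ~P) | (~R & P)) | ~~Q) & Q)
⇔ (((R & ~P) | (~R & P)) & ~Q & ~Q) | (((~(R & ~P) & ~(~R & P)) | ~~Q) & Q)
⇔ (((R & ~P) | (~R & P)) & ~Q & ~Q) | ((((~R | ~~P) & ~(~R & P)) | ~~Q) & Q)
⇔ (((R & ~P) | (~R & P)) & ~Q & ~Q) | ((((~R | P) & ~(~R & P)) | ~~Q) & Q)
⇔ (((R & ~P) | (~R & P)) & ~Q & ~Q) | ((((~R | P) & (~~R | ~P)) | ~~Q) & Q)
⇔ (((R & ~P) | (~R & P)) & ~Q & ~Q) | ((((~R | P) & (R | ~P)) | ~~Q) & Q)
⇔ (((R & ~P) | (~R & P)) & ~Q & ~Q) | ((((~R | P) & (R | ~P)) | Q) & Q)
⇔ (R & ~P & ~Q & ~Q) | (~R & P & ~Q & ~Q) | (~R & R & Q) | (~R & ~P & Q) | (P & R & Q) | (P & ~P & Q) | (Q & Q)
⇔ (R & ~P & ~Q) | (~R & P & ~Q) | Q

(R & ~P & ~Q) | (~R & P & ~Q) | Q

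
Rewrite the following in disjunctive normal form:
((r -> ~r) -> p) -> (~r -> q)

(~r & ~p) | r | q

((r -> ~r) -> p) -> (~r -> q)
= ~((r -> ~r) -> p) | (~r -> q)   — eliminate ->
= ~(~(r -> ~r) | p) | (~r -> q)   — eliminate ->
= ~(~(~r | ~r) | p) | (~r -> q)   — eliminate ->
= ~(~(~r | ~r) | p) | ~~r | q   — eliminate ->
= (~~(~r | ~r) & ~p) | ~~r | q   — De Morgan
= ((~r | ~r) & ~p) | ~~r | q   — double negation
= ((~r | ~r) & ~p) | r | q   — double negation
= (~r & ~p) | (~r & ~p) | r | q   — distribute & over |
= (~r & ~p) | r | q   — simplify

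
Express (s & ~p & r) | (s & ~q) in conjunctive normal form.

(s & ~p & r) | (s & ~q)
≡ (s | s) & (s | ~q) & (~p | s) & (~p | ~q) & (r | s) & (r | ~q)   [distribute | over &]
≡ s & (~p | ~q) & (r | ~q)   [simplify]

s & (~p | ~q) & (r | ~q)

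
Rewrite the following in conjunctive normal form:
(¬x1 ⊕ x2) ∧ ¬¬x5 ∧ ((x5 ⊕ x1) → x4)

(¬x1 ⊕ x2) ∧ ¬¬x5 ∧ ((x5 ⊕ x1) → x4)
≡ (¬x1 ∨ x2) ∧ ¬(¬x1 ∧ x2) ∧ ¬¬x5 ∧ ((x5 ⊕ x1) → x4)   — expand ⊕
≡ (¬x1 ∨ x2) ∧ ¬(¬x1 ∧ x2) ∧ ¬¬x5 ∧ (¬(x5 ⊕ x1) ∨ x4)   — eliminate →
≡ (¬x1 ∨ x2) ∧ ¬(¬x1 ∧ x2) ∧ ¬¬x5 ∧ (¬((x5 ∨ x1) ∧ ¬(x5 ∧ x1)) ∨ x4)   — expand ⊕
≡ (¬x1 ∨ x2) ∧ (¬¬x1 ∨ ¬x2) ∧ ¬¬x5 ∧ (¬((x5 ∨ x1) ∧ ¬(x5 ∧ x1)) ∨ x4)   — De Morgan
≡ (¬x1 ∨ x2) ∧ (x1 ∨ ¬x2) ∧ ¬¬x5 ∧ (¬((x5 ∨ x1) ∧ ¬(x5 ∧ x1)) ∨ x4)   — double negation
≡ (¬x1 ∨ x2) ∧ (x1 ∨ ¬x2) ∧ x5 ∧ (¬((x5 ∨ x1) ∧ ¬(x5 ∧ x1)) ∨ x4)   — double negation
≡ (¬x1 ∨ x2) ∧ (x1 ∨ ¬x2) ∧ x5 ∧ (¬(x5 ∨ x1) ∨ ¬¬(x5 ∧ x1) ∨ x4)   — De Morgan
≡ (¬x1 ∨ x2) ∧ (x1 ∨ ¬x2) ∧ x5 ∧ ((¬x5 ∧ ¬x1) ∨ ¬¬(x5 ∧ x1) ∨ x4)   — De Morgan
≡ (¬x1 ∨ x2) ∧ (x1 ∨ ¬x2) ∧ x5 ∧ ((¬x5 ∧ ¬x1) ∨ (x5 ∧ x1) ∨ x4)   — double negation
≡ (¬x1 ∨ x2) ∧ (x1 ∨ ¬x2) ∧ x5 ∧ (¬x5 ∨ x5 ∨ x4) ∧ (¬x5 ∨ x1 ∨ x4) ∧ (¬x1 ∨ x5 ∨ x4) ∧ (¬x1 ∨ x1 ∨ x4)   — distribute ∨ over ∧
≡ (¬x1 ∨ x2) ∧ (x1 ∨ ¬x2) ∧ x5 ∧ (¬x5 ∨ x1 ∨ x4)   — simplify

(¬x1 ∨ x2) ∧ (x1 ∨ ¬x2) ∧ x5 ∧ (¬x5 ∨ x1 ∨ x4)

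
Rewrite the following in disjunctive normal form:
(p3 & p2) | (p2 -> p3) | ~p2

(p3 & p2) | (p2 -> p3) | ~p2
≡ (p3 & p2) | ~p2 | p3 | ~p2   (eliminate ->)
≡ ~p2 | p3   (simplify)

~p2 | p3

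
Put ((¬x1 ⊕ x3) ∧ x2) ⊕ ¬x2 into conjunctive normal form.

((¬x1 ⊕ x3) ∧ x2) ⊕ ¬x2
= (((¬x1 ⊕ x3) ∧ x2) ∨ ¬x2) ∧ ¬((¬x1 ⊕ x3) ∧ x2 ∧ ¬x2)   — expand ⊕
= (((¬x1 ∨ x3) ∧ ¬(¬x1 ∧ x3) ∧ x2) ∨ ¬x2) ∧ ¬((¬x1 ⊕ x3) ∧ x2 ∧ ¬x2)   — expand ⊕
= (((¬x1 ∨ x3) ∧ ¬(¬x1 ∧ x3) ∧ x2) ∨ ¬x2) ∧ ¬((¬x1 ∨ x3) ∧ ¬(¬x1 ∧ x3) ∧ x2 ∧ ¬x2)   — expand ⊕
= (((¬x1 ∨ x3) ∧ (¬¬x1 ∨ ¬x3) ∧ x2) ∨ ¬x2) ∧ ¬((¬x1 ∨ x3) ∧ ¬(¬x1 ∧ x3) ∧ x2 ∧ ¬x2)   — De Morgan
= (((¬x1 ∨ x3) ∧ (x1 ∨ ¬x3) ∧ x2) ∨ ¬x2) ∧ ¬((¬x1 ∨ x3) ∧ ¬(¬x1 ∧ x3) ∧ x2 ∧ ¬x2)   — double negation
= (((¬x1 ∨ x3) ∧ (x1 ∨ ¬x3) ∧ x2) ∨ ¬x2) ∧ (¬(¬x1 ∨ x3) ∨ ¬¬(¬x1 ∧ x3) ∨ ¬x2 ∨ ¬¬x2)   — De Morgan
= (((¬x1 ∨ x3) ∧ (x1 ∨ ¬x3) ∧ x2) ∨ ¬x2) ∧ ((¬¬x1 ∧ ¬x3) ∨ ¬¬(¬x1 ∧ x3) ∨ ¬x2 ∨ ¬¬x2)   — De Morgan
= (((¬x1 ∨ x3) ∧ (x1 ∨ ¬x3) ∧ x2) ∨ ¬x2) ∧ ((x1 ∧ ¬x3) ∨ ¬¬(¬x1 ∧ x3) ∨ ¬x2 ∨ ¬¬x2)   — double negation
= (((¬x1 ∨ x3) ∧ (x1 ∨ ¬x3) ∧ x2) ∨ ¬x2) ∧ ((x1 ∧ ¬x3) ∨ (¬x1 ∧ x3) ∨ ¬x2 ∨ ¬¬x2)   — double negation
= (((¬x1 ∨ x3) ∧ (x1 ∨ ¬x3) ∧ x2) ∨ ¬x2) ∧ ((x1 ∧ ¬x3) ∨ (¬x1 ∧ x3) ∨ ¬x2 ∨ x2)   — double negation
= (¬x1 ∨ x3 ∨ ¬x2) ∧ (x1 ∨ ¬x3 ∨ ¬x2) ∧ (x2 ∨ ¬x2) ∧ (x1 ∨ ¬x1 ∨ ¬x2 ∨ x2) ∧ (x1 ∨ x3 ∨ ¬x2 ∨ x2) ∧ (¬x3 ∨ ¬x1 ∨ ¬x2 ∨ x2) ∧ (¬x3 ∨ x3 ∨ ¬x2 ∨ x2)   — distribute ∨ over ∧
= (¬x1 ∨ x3 ∨ ¬x2) ∧ (x1 ∨ ¬x3 ∨ ¬x2)   — simplify

(¬x1 ∨ x3 ∨ ¬x2) ∧ (x1 ∨ ¬x3 ∨ ¬x2)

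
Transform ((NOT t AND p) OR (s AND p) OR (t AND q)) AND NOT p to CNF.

((NOT t AND p) OR (s AND p) OR (t AND q)) AND NOT p
= (NOT t OR s OR t) AND (NOT t OR s OR q) AND (NOT t OR p OR t) AND (NOT t OR p OR q) AND (p OR s OR t) AND (p OR s OR q) AND (p OR p OR t) AND (p OR p OR q) AND NOT p   (distribute OR over AND)
= (NOT t OR s OR q) AND (p OR t) AND (p OR q) AND NOT p   (simplify)

(NOT t OR s OR q) AND (p OR t) AND (p OR q) AND NOT p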